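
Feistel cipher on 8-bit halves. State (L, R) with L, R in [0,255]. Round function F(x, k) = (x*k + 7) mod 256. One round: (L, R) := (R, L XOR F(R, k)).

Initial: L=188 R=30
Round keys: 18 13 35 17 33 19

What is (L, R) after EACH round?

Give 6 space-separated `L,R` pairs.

Round 1 (k=18): L=30 R=159
Round 2 (k=13): L=159 R=4
Round 3 (k=35): L=4 R=12
Round 4 (k=17): L=12 R=215
Round 5 (k=33): L=215 R=178
Round 6 (k=19): L=178 R=234

Answer: 30,159 159,4 4,12 12,215 215,178 178,234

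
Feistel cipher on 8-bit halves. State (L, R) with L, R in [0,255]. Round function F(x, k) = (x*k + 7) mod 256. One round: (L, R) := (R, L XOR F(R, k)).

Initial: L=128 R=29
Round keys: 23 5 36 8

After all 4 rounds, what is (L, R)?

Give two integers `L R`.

Answer: 21 3

Derivation:
Round 1 (k=23): L=29 R=34
Round 2 (k=5): L=34 R=172
Round 3 (k=36): L=172 R=21
Round 4 (k=8): L=21 R=3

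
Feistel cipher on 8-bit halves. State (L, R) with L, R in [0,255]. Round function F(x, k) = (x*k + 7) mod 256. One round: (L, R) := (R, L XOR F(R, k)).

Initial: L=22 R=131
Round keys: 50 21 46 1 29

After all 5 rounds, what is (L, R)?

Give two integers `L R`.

Answer: 240 33

Derivation:
Round 1 (k=50): L=131 R=139
Round 2 (k=21): L=139 R=237
Round 3 (k=46): L=237 R=22
Round 4 (k=1): L=22 R=240
Round 5 (k=29): L=240 R=33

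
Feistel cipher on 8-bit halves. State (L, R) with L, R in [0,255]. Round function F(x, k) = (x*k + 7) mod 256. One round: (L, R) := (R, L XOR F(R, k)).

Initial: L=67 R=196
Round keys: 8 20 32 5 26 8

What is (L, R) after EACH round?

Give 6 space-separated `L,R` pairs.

Answer: 196,100 100,19 19,3 3,5 5,138 138,82

Derivation:
Round 1 (k=8): L=196 R=100
Round 2 (k=20): L=100 R=19
Round 3 (k=32): L=19 R=3
Round 4 (k=5): L=3 R=5
Round 5 (k=26): L=5 R=138
Round 6 (k=8): L=138 R=82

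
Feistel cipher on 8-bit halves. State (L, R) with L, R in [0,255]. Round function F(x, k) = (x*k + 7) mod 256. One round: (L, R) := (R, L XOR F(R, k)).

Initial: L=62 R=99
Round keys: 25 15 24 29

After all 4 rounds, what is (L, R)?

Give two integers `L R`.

Round 1 (k=25): L=99 R=140
Round 2 (k=15): L=140 R=88
Round 3 (k=24): L=88 R=203
Round 4 (k=29): L=203 R=94

Answer: 203 94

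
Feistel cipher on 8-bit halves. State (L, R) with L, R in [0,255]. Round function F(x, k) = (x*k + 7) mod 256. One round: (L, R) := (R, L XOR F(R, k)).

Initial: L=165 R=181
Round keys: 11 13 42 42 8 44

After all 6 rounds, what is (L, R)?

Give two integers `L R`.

Answer: 233 195

Derivation:
Round 1 (k=11): L=181 R=107
Round 2 (k=13): L=107 R=195
Round 3 (k=42): L=195 R=110
Round 4 (k=42): L=110 R=208
Round 5 (k=8): L=208 R=233
Round 6 (k=44): L=233 R=195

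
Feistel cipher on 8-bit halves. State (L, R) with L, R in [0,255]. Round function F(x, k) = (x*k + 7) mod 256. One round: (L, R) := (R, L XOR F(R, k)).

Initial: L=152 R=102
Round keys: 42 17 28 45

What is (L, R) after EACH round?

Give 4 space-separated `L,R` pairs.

Answer: 102,91 91,116 116,236 236,247

Derivation:
Round 1 (k=42): L=102 R=91
Round 2 (k=17): L=91 R=116
Round 3 (k=28): L=116 R=236
Round 4 (k=45): L=236 R=247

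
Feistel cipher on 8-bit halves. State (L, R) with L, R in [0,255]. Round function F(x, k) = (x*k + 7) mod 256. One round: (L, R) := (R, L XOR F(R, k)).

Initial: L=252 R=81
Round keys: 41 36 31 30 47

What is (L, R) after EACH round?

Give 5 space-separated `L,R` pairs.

Answer: 81,252 252,38 38,93 93,203 203,17

Derivation:
Round 1 (k=41): L=81 R=252
Round 2 (k=36): L=252 R=38
Round 3 (k=31): L=38 R=93
Round 4 (k=30): L=93 R=203
Round 5 (k=47): L=203 R=17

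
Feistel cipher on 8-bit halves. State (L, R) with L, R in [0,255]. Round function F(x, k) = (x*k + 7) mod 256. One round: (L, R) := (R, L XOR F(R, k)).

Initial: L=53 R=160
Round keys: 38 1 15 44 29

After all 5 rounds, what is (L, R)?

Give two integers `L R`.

Round 1 (k=38): L=160 R=242
Round 2 (k=1): L=242 R=89
Round 3 (k=15): L=89 R=204
Round 4 (k=44): L=204 R=78
Round 5 (k=29): L=78 R=17

Answer: 78 17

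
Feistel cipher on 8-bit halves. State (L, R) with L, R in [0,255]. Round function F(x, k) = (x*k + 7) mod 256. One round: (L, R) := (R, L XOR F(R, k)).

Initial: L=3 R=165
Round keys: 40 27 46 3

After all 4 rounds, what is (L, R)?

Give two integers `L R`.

Round 1 (k=40): L=165 R=204
Round 2 (k=27): L=204 R=46
Round 3 (k=46): L=46 R=135
Round 4 (k=3): L=135 R=178

Answer: 135 178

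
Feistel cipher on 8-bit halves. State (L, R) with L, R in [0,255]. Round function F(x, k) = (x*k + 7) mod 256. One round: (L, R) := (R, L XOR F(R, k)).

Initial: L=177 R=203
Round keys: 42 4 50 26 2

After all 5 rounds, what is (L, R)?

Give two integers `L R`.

Round 1 (k=42): L=203 R=228
Round 2 (k=4): L=228 R=92
Round 3 (k=50): L=92 R=27
Round 4 (k=26): L=27 R=153
Round 5 (k=2): L=153 R=34

Answer: 153 34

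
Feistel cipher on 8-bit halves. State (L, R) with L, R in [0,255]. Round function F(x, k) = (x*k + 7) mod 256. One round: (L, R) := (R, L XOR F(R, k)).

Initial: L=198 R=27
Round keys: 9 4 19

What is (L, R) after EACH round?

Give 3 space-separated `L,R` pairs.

Answer: 27,60 60,236 236,183

Derivation:
Round 1 (k=9): L=27 R=60
Round 2 (k=4): L=60 R=236
Round 3 (k=19): L=236 R=183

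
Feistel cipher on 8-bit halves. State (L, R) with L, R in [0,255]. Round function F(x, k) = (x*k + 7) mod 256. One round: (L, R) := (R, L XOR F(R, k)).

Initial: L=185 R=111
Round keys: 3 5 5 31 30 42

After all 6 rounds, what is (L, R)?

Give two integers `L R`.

Answer: 158 212

Derivation:
Round 1 (k=3): L=111 R=237
Round 2 (k=5): L=237 R=199
Round 3 (k=5): L=199 R=7
Round 4 (k=31): L=7 R=39
Round 5 (k=30): L=39 R=158
Round 6 (k=42): L=158 R=212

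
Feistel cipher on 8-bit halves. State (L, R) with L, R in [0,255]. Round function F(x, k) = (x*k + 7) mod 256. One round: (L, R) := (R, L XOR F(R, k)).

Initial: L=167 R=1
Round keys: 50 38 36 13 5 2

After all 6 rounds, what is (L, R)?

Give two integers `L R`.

Answer: 204 225

Derivation:
Round 1 (k=50): L=1 R=158
Round 2 (k=38): L=158 R=122
Round 3 (k=36): L=122 R=177
Round 4 (k=13): L=177 R=126
Round 5 (k=5): L=126 R=204
Round 6 (k=2): L=204 R=225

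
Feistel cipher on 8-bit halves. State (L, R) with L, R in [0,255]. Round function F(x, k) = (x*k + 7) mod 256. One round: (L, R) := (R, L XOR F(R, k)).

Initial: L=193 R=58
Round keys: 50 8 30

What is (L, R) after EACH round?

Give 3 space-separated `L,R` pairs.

Answer: 58,154 154,237 237,87

Derivation:
Round 1 (k=50): L=58 R=154
Round 2 (k=8): L=154 R=237
Round 3 (k=30): L=237 R=87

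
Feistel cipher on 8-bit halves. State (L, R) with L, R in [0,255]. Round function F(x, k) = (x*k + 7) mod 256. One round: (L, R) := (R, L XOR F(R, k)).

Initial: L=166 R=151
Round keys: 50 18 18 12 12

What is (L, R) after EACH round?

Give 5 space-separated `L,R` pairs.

Round 1 (k=50): L=151 R=35
Round 2 (k=18): L=35 R=234
Round 3 (k=18): L=234 R=88
Round 4 (k=12): L=88 R=205
Round 5 (k=12): L=205 R=251

Answer: 151,35 35,234 234,88 88,205 205,251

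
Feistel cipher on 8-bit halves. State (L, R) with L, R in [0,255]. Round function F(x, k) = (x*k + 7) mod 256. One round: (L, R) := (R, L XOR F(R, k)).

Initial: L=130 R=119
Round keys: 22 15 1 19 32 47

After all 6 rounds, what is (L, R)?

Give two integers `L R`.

Answer: 238 72

Derivation:
Round 1 (k=22): L=119 R=195
Round 2 (k=15): L=195 R=3
Round 3 (k=1): L=3 R=201
Round 4 (k=19): L=201 R=241
Round 5 (k=32): L=241 R=238
Round 6 (k=47): L=238 R=72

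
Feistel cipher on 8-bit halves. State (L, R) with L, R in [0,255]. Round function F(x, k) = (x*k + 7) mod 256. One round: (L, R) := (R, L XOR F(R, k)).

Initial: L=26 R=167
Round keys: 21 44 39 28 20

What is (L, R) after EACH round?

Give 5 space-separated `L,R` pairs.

Answer: 167,160 160,32 32,71 71,235 235,36

Derivation:
Round 1 (k=21): L=167 R=160
Round 2 (k=44): L=160 R=32
Round 3 (k=39): L=32 R=71
Round 4 (k=28): L=71 R=235
Round 5 (k=20): L=235 R=36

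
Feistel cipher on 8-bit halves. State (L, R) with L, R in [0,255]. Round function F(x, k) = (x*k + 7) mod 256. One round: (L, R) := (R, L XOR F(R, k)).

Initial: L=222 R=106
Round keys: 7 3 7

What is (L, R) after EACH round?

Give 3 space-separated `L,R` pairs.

Round 1 (k=7): L=106 R=51
Round 2 (k=3): L=51 R=202
Round 3 (k=7): L=202 R=190

Answer: 106,51 51,202 202,190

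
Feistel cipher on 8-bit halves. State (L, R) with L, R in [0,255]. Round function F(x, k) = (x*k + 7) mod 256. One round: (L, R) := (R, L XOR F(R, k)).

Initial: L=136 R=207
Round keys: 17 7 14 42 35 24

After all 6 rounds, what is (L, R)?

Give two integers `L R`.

Round 1 (k=17): L=207 R=78
Round 2 (k=7): L=78 R=230
Round 3 (k=14): L=230 R=213
Round 4 (k=42): L=213 R=31
Round 5 (k=35): L=31 R=145
Round 6 (k=24): L=145 R=128

Answer: 145 128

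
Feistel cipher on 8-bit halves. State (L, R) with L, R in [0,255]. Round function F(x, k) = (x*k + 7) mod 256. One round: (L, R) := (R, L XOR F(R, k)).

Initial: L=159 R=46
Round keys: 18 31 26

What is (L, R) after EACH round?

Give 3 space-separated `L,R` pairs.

Round 1 (k=18): L=46 R=220
Round 2 (k=31): L=220 R=133
Round 3 (k=26): L=133 R=85

Answer: 46,220 220,133 133,85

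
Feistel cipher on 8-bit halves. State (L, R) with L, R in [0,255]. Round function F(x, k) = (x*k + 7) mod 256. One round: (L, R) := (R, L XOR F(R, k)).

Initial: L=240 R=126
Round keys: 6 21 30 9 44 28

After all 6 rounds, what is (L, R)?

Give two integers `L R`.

Round 1 (k=6): L=126 R=11
Round 2 (k=21): L=11 R=144
Round 3 (k=30): L=144 R=236
Round 4 (k=9): L=236 R=195
Round 5 (k=44): L=195 R=103
Round 6 (k=28): L=103 R=136

Answer: 103 136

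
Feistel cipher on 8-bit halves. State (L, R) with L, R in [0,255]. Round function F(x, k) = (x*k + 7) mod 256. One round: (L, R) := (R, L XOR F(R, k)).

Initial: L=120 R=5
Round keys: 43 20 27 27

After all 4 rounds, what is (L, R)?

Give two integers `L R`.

Answer: 195 98

Derivation:
Round 1 (k=43): L=5 R=166
Round 2 (k=20): L=166 R=250
Round 3 (k=27): L=250 R=195
Round 4 (k=27): L=195 R=98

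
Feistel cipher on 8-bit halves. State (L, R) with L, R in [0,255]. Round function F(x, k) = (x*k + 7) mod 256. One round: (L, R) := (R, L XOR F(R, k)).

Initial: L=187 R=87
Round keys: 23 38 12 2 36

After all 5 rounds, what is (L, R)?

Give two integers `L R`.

Answer: 113 167

Derivation:
Round 1 (k=23): L=87 R=99
Round 2 (k=38): L=99 R=238
Round 3 (k=12): L=238 R=76
Round 4 (k=2): L=76 R=113
Round 5 (k=36): L=113 R=167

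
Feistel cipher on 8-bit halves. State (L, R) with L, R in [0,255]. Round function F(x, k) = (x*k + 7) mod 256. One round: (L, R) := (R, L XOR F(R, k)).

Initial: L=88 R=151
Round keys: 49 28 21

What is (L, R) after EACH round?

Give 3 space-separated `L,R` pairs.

Answer: 151,182 182,120 120,105

Derivation:
Round 1 (k=49): L=151 R=182
Round 2 (k=28): L=182 R=120
Round 3 (k=21): L=120 R=105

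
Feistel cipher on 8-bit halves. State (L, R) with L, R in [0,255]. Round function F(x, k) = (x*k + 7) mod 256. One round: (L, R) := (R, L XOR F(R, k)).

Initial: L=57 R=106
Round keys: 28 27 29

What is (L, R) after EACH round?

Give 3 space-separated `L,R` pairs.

Answer: 106,166 166,227 227,24

Derivation:
Round 1 (k=28): L=106 R=166
Round 2 (k=27): L=166 R=227
Round 3 (k=29): L=227 R=24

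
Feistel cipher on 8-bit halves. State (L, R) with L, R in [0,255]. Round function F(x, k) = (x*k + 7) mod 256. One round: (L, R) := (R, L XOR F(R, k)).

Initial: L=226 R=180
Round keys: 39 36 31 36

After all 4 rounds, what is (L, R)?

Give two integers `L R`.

Answer: 153 84

Derivation:
Round 1 (k=39): L=180 R=145
Round 2 (k=36): L=145 R=223
Round 3 (k=31): L=223 R=153
Round 4 (k=36): L=153 R=84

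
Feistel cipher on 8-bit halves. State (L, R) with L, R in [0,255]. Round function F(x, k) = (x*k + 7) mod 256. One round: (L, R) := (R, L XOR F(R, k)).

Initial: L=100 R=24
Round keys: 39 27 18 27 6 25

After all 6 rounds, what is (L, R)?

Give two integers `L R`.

Answer: 229 119

Derivation:
Round 1 (k=39): L=24 R=203
Round 2 (k=27): L=203 R=104
Round 3 (k=18): L=104 R=156
Round 4 (k=27): L=156 R=19
Round 5 (k=6): L=19 R=229
Round 6 (k=25): L=229 R=119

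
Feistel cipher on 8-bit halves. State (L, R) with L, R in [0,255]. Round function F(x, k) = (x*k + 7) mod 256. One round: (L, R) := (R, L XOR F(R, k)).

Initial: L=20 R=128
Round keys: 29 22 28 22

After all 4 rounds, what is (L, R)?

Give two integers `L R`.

Answer: 16 78

Derivation:
Round 1 (k=29): L=128 R=147
Round 2 (k=22): L=147 R=41
Round 3 (k=28): L=41 R=16
Round 4 (k=22): L=16 R=78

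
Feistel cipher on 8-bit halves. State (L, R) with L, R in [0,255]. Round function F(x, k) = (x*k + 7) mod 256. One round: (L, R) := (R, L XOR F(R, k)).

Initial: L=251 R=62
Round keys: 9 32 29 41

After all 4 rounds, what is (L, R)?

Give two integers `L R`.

Answer: 242 48

Derivation:
Round 1 (k=9): L=62 R=206
Round 2 (k=32): L=206 R=249
Round 3 (k=29): L=249 R=242
Round 4 (k=41): L=242 R=48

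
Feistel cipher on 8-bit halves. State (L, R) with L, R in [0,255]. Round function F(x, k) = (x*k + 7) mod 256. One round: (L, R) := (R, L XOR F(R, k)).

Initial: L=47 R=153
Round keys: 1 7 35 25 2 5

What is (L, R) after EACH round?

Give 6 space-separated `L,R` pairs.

Round 1 (k=1): L=153 R=143
Round 2 (k=7): L=143 R=105
Round 3 (k=35): L=105 R=237
Round 4 (k=25): L=237 R=69
Round 5 (k=2): L=69 R=124
Round 6 (k=5): L=124 R=54

Answer: 153,143 143,105 105,237 237,69 69,124 124,54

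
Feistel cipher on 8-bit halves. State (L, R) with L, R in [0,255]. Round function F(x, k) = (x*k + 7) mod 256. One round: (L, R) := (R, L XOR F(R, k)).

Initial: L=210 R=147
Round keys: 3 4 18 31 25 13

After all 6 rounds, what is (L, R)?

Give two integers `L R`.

Answer: 16 49

Derivation:
Round 1 (k=3): L=147 R=18
Round 2 (k=4): L=18 R=220
Round 3 (k=18): L=220 R=109
Round 4 (k=31): L=109 R=230
Round 5 (k=25): L=230 R=16
Round 6 (k=13): L=16 R=49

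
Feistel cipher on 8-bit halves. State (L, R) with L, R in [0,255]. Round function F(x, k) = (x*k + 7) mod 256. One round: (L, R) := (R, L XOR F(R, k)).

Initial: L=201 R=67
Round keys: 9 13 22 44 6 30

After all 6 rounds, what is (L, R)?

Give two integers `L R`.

Answer: 157 55

Derivation:
Round 1 (k=9): L=67 R=171
Round 2 (k=13): L=171 R=245
Round 3 (k=22): L=245 R=190
Round 4 (k=44): L=190 R=90
Round 5 (k=6): L=90 R=157
Round 6 (k=30): L=157 R=55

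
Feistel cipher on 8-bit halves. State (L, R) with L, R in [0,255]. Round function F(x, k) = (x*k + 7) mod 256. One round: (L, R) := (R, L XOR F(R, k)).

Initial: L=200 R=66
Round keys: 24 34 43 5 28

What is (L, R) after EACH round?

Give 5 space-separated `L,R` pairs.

Answer: 66,255 255,167 167,235 235,57 57,168

Derivation:
Round 1 (k=24): L=66 R=255
Round 2 (k=34): L=255 R=167
Round 3 (k=43): L=167 R=235
Round 4 (k=5): L=235 R=57
Round 5 (k=28): L=57 R=168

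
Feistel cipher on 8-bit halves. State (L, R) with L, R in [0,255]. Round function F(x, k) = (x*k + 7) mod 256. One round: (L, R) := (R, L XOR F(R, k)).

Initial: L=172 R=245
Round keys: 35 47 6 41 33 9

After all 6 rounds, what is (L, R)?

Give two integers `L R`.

Round 1 (k=35): L=245 R=42
Round 2 (k=47): L=42 R=72
Round 3 (k=6): L=72 R=157
Round 4 (k=41): L=157 R=100
Round 5 (k=33): L=100 R=118
Round 6 (k=9): L=118 R=73

Answer: 118 73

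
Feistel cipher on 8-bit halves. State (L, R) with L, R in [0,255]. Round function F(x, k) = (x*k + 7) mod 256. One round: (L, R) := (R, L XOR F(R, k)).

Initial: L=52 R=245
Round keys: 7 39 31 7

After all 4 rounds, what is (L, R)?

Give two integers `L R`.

Round 1 (k=7): L=245 R=142
Round 2 (k=39): L=142 R=92
Round 3 (k=31): L=92 R=165
Round 4 (k=7): L=165 R=214

Answer: 165 214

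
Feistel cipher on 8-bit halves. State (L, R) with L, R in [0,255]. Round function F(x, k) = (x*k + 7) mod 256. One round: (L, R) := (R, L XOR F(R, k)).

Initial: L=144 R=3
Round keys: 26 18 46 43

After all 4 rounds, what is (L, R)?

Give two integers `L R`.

Round 1 (k=26): L=3 R=197
Round 2 (k=18): L=197 R=226
Round 3 (k=46): L=226 R=102
Round 4 (k=43): L=102 R=203

Answer: 102 203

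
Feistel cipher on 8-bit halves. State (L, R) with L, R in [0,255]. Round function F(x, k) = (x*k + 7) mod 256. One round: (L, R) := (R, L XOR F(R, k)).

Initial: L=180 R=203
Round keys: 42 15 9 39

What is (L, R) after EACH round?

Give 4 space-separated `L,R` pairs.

Answer: 203,225 225,253 253,13 13,255

Derivation:
Round 1 (k=42): L=203 R=225
Round 2 (k=15): L=225 R=253
Round 3 (k=9): L=253 R=13
Round 4 (k=39): L=13 R=255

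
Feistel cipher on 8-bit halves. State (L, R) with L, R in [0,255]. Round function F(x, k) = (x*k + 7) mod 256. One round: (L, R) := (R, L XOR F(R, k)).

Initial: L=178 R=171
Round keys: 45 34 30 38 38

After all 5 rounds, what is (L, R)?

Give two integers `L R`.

Answer: 109 46

Derivation:
Round 1 (k=45): L=171 R=164
Round 2 (k=34): L=164 R=100
Round 3 (k=30): L=100 R=27
Round 4 (k=38): L=27 R=109
Round 5 (k=38): L=109 R=46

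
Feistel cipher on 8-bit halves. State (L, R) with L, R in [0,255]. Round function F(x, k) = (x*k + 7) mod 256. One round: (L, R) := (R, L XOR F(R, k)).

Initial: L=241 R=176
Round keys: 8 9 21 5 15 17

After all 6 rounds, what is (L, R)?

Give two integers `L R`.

Answer: 25 48

Derivation:
Round 1 (k=8): L=176 R=118
Round 2 (k=9): L=118 R=157
Round 3 (k=21): L=157 R=158
Round 4 (k=5): L=158 R=128
Round 5 (k=15): L=128 R=25
Round 6 (k=17): L=25 R=48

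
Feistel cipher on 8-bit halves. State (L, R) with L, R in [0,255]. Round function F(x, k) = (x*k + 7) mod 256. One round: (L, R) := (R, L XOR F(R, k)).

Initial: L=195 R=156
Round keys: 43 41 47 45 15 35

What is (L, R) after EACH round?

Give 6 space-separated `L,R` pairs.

Answer: 156,248 248,35 35,140 140,128 128,11 11,8

Derivation:
Round 1 (k=43): L=156 R=248
Round 2 (k=41): L=248 R=35
Round 3 (k=47): L=35 R=140
Round 4 (k=45): L=140 R=128
Round 5 (k=15): L=128 R=11
Round 6 (k=35): L=11 R=8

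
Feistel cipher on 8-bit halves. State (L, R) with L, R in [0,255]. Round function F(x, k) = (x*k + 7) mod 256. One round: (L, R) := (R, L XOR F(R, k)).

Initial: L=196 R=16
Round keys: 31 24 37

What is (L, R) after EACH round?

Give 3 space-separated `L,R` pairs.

Answer: 16,51 51,223 223,113

Derivation:
Round 1 (k=31): L=16 R=51
Round 2 (k=24): L=51 R=223
Round 3 (k=37): L=223 R=113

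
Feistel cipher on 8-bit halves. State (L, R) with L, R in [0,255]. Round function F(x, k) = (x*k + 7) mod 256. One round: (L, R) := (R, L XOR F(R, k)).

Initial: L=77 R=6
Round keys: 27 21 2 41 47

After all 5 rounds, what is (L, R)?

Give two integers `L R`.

Answer: 137 75

Derivation:
Round 1 (k=27): L=6 R=228
Round 2 (k=21): L=228 R=189
Round 3 (k=2): L=189 R=101
Round 4 (k=41): L=101 R=137
Round 5 (k=47): L=137 R=75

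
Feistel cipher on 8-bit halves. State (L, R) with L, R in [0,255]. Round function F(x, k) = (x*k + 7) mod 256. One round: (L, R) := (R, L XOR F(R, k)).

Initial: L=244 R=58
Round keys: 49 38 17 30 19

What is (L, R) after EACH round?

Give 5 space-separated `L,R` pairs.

Answer: 58,213 213,159 159,67 67,126 126,34

Derivation:
Round 1 (k=49): L=58 R=213
Round 2 (k=38): L=213 R=159
Round 3 (k=17): L=159 R=67
Round 4 (k=30): L=67 R=126
Round 5 (k=19): L=126 R=34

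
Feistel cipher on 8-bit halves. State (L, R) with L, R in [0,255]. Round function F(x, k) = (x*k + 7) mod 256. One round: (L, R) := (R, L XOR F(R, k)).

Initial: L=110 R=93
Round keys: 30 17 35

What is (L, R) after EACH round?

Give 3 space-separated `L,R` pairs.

Round 1 (k=30): L=93 R=131
Round 2 (k=17): L=131 R=231
Round 3 (k=35): L=231 R=31

Answer: 93,131 131,231 231,31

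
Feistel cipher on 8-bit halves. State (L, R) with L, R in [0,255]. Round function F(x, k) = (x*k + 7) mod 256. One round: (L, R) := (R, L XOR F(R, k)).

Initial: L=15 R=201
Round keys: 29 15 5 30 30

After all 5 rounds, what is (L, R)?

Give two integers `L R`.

Answer: 204 148

Derivation:
Round 1 (k=29): L=201 R=195
Round 2 (k=15): L=195 R=189
Round 3 (k=5): L=189 R=123
Round 4 (k=30): L=123 R=204
Round 5 (k=30): L=204 R=148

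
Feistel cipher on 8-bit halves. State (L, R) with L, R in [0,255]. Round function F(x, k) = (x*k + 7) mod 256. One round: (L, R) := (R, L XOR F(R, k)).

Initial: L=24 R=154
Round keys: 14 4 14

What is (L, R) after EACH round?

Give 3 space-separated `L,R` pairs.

Round 1 (k=14): L=154 R=107
Round 2 (k=4): L=107 R=41
Round 3 (k=14): L=41 R=46

Answer: 154,107 107,41 41,46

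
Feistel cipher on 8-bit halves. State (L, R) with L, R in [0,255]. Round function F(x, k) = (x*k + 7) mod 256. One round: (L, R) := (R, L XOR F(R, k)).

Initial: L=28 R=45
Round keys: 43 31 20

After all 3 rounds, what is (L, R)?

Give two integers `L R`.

Answer: 144 205

Derivation:
Round 1 (k=43): L=45 R=138
Round 2 (k=31): L=138 R=144
Round 3 (k=20): L=144 R=205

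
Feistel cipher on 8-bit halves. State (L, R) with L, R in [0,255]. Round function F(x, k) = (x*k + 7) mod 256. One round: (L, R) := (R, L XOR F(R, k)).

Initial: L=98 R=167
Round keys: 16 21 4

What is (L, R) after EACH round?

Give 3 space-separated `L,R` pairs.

Answer: 167,21 21,103 103,182

Derivation:
Round 1 (k=16): L=167 R=21
Round 2 (k=21): L=21 R=103
Round 3 (k=4): L=103 R=182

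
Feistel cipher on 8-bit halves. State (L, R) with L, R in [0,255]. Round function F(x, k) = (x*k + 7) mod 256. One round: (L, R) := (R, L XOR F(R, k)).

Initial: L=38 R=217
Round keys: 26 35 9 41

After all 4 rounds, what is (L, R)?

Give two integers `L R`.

Answer: 51 103

Derivation:
Round 1 (k=26): L=217 R=55
Round 2 (k=35): L=55 R=85
Round 3 (k=9): L=85 R=51
Round 4 (k=41): L=51 R=103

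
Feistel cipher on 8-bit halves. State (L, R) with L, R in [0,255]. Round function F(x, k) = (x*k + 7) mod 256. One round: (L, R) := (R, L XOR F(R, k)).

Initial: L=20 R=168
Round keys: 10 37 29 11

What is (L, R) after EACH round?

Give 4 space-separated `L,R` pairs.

Answer: 168,131 131,94 94,46 46,95

Derivation:
Round 1 (k=10): L=168 R=131
Round 2 (k=37): L=131 R=94
Round 3 (k=29): L=94 R=46
Round 4 (k=11): L=46 R=95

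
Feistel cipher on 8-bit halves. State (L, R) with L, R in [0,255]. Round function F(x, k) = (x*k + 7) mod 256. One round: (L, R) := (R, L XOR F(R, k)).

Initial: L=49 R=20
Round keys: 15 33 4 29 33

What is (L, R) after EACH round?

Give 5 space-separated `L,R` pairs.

Answer: 20,2 2,93 93,121 121,225 225,113

Derivation:
Round 1 (k=15): L=20 R=2
Round 2 (k=33): L=2 R=93
Round 3 (k=4): L=93 R=121
Round 4 (k=29): L=121 R=225
Round 5 (k=33): L=225 R=113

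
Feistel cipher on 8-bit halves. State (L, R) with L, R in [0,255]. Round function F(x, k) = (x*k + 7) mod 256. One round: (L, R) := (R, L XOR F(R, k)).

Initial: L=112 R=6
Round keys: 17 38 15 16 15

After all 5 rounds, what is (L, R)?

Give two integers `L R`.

Answer: 196 122

Derivation:
Round 1 (k=17): L=6 R=29
Round 2 (k=38): L=29 R=83
Round 3 (k=15): L=83 R=249
Round 4 (k=16): L=249 R=196
Round 5 (k=15): L=196 R=122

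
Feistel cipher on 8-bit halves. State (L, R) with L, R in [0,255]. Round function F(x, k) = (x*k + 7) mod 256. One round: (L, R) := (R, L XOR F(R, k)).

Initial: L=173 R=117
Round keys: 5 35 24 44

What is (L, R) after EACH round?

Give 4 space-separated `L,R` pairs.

Answer: 117,253 253,235 235,242 242,116

Derivation:
Round 1 (k=5): L=117 R=253
Round 2 (k=35): L=253 R=235
Round 3 (k=24): L=235 R=242
Round 4 (k=44): L=242 R=116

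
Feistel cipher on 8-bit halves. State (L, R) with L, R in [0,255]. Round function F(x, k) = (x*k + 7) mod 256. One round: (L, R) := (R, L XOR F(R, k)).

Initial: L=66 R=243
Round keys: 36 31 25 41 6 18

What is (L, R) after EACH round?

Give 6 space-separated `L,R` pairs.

Answer: 243,113 113,69 69,181 181,65 65,56 56,182

Derivation:
Round 1 (k=36): L=243 R=113
Round 2 (k=31): L=113 R=69
Round 3 (k=25): L=69 R=181
Round 4 (k=41): L=181 R=65
Round 5 (k=6): L=65 R=56
Round 6 (k=18): L=56 R=182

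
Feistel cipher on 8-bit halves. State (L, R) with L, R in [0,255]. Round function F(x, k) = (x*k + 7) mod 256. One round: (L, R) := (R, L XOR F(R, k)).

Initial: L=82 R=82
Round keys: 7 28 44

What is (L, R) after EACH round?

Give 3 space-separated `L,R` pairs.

Round 1 (k=7): L=82 R=23
Round 2 (k=28): L=23 R=217
Round 3 (k=44): L=217 R=68

Answer: 82,23 23,217 217,68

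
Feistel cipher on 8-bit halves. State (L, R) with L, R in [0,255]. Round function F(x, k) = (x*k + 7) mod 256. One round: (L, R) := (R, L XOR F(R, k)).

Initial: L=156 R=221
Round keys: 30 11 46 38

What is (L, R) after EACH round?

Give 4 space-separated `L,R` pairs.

Round 1 (k=30): L=221 R=113
Round 2 (k=11): L=113 R=63
Round 3 (k=46): L=63 R=40
Round 4 (k=38): L=40 R=200

Answer: 221,113 113,63 63,40 40,200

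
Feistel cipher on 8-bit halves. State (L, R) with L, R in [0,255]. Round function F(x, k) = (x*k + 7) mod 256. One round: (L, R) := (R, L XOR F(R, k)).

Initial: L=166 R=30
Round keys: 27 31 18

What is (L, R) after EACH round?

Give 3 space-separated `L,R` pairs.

Round 1 (k=27): L=30 R=151
Round 2 (k=31): L=151 R=78
Round 3 (k=18): L=78 R=20

Answer: 30,151 151,78 78,20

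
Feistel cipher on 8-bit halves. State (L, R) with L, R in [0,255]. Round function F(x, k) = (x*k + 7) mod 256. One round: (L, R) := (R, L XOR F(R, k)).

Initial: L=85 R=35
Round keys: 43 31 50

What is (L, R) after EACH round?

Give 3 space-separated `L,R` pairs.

Answer: 35,189 189,201 201,244

Derivation:
Round 1 (k=43): L=35 R=189
Round 2 (k=31): L=189 R=201
Round 3 (k=50): L=201 R=244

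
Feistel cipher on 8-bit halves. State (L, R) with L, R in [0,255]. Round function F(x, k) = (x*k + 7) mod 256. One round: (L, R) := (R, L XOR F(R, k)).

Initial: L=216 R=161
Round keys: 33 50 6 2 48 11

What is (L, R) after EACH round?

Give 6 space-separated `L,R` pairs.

Answer: 161,16 16,134 134,59 59,251 251,44 44,16

Derivation:
Round 1 (k=33): L=161 R=16
Round 2 (k=50): L=16 R=134
Round 3 (k=6): L=134 R=59
Round 4 (k=2): L=59 R=251
Round 5 (k=48): L=251 R=44
Round 6 (k=11): L=44 R=16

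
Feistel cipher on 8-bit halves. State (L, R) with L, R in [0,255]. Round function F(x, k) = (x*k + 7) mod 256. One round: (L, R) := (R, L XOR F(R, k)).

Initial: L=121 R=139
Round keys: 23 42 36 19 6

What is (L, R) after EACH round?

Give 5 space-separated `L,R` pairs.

Answer: 139,253 253,2 2,178 178,63 63,51

Derivation:
Round 1 (k=23): L=139 R=253
Round 2 (k=42): L=253 R=2
Round 3 (k=36): L=2 R=178
Round 4 (k=19): L=178 R=63
Round 5 (k=6): L=63 R=51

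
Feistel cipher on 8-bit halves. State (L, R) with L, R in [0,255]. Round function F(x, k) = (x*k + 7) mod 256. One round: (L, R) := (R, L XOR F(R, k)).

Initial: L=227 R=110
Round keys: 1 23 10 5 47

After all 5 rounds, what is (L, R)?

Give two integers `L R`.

Round 1 (k=1): L=110 R=150
Round 2 (k=23): L=150 R=239
Round 3 (k=10): L=239 R=203
Round 4 (k=5): L=203 R=17
Round 5 (k=47): L=17 R=237

Answer: 17 237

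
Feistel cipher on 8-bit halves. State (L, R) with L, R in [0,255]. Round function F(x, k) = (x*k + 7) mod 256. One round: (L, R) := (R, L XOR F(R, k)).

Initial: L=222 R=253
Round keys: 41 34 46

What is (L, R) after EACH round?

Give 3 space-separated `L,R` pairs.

Answer: 253,82 82,22 22,169

Derivation:
Round 1 (k=41): L=253 R=82
Round 2 (k=34): L=82 R=22
Round 3 (k=46): L=22 R=169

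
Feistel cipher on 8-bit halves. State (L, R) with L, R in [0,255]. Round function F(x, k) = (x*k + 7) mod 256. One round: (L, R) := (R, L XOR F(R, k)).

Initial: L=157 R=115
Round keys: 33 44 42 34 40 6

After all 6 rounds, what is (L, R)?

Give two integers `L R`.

Answer: 207 142

Derivation:
Round 1 (k=33): L=115 R=71
Round 2 (k=44): L=71 R=72
Round 3 (k=42): L=72 R=144
Round 4 (k=34): L=144 R=111
Round 5 (k=40): L=111 R=207
Round 6 (k=6): L=207 R=142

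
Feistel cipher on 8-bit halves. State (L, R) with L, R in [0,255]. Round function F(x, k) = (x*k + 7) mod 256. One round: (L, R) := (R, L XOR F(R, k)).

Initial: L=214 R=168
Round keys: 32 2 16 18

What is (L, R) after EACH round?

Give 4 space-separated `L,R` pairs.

Answer: 168,209 209,1 1,198 198,242

Derivation:
Round 1 (k=32): L=168 R=209
Round 2 (k=2): L=209 R=1
Round 3 (k=16): L=1 R=198
Round 4 (k=18): L=198 R=242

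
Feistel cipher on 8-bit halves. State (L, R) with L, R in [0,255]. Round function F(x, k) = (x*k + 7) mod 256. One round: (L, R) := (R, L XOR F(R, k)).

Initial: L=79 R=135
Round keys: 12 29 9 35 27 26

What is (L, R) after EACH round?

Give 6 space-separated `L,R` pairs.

Answer: 135,20 20,204 204,39 39,144 144,16 16,55

Derivation:
Round 1 (k=12): L=135 R=20
Round 2 (k=29): L=20 R=204
Round 3 (k=9): L=204 R=39
Round 4 (k=35): L=39 R=144
Round 5 (k=27): L=144 R=16
Round 6 (k=26): L=16 R=55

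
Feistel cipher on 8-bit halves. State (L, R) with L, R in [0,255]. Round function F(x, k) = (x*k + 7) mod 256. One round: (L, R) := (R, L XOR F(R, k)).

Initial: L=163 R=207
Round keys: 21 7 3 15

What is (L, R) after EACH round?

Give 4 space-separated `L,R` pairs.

Round 1 (k=21): L=207 R=161
Round 2 (k=7): L=161 R=161
Round 3 (k=3): L=161 R=75
Round 4 (k=15): L=75 R=205

Answer: 207,161 161,161 161,75 75,205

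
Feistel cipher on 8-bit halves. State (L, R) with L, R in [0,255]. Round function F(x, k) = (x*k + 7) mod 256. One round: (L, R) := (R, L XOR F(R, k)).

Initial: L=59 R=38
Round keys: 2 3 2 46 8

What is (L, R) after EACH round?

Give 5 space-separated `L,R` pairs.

Answer: 38,104 104,25 25,81 81,140 140,54

Derivation:
Round 1 (k=2): L=38 R=104
Round 2 (k=3): L=104 R=25
Round 3 (k=2): L=25 R=81
Round 4 (k=46): L=81 R=140
Round 5 (k=8): L=140 R=54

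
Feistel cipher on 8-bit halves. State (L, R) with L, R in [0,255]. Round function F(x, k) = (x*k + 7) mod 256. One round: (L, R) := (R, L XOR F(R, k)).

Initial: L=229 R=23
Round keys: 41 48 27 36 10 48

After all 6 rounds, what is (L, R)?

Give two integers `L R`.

Round 1 (k=41): L=23 R=83
Round 2 (k=48): L=83 R=128
Round 3 (k=27): L=128 R=212
Round 4 (k=36): L=212 R=87
Round 5 (k=10): L=87 R=185
Round 6 (k=48): L=185 R=224

Answer: 185 224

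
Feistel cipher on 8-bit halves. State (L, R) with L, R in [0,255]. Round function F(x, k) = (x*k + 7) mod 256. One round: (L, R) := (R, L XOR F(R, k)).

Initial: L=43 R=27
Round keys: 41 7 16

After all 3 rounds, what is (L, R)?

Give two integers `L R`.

Answer: 5 38

Derivation:
Round 1 (k=41): L=27 R=113
Round 2 (k=7): L=113 R=5
Round 3 (k=16): L=5 R=38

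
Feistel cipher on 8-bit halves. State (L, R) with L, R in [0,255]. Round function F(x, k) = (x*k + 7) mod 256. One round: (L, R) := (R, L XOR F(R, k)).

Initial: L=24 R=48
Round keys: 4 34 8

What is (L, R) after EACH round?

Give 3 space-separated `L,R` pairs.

Round 1 (k=4): L=48 R=223
Round 2 (k=34): L=223 R=149
Round 3 (k=8): L=149 R=112

Answer: 48,223 223,149 149,112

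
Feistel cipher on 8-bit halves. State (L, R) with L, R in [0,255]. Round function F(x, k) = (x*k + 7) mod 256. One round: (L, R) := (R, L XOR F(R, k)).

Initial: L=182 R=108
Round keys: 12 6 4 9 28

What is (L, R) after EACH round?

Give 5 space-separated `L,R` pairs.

Round 1 (k=12): L=108 R=161
Round 2 (k=6): L=161 R=161
Round 3 (k=4): L=161 R=42
Round 4 (k=9): L=42 R=32
Round 5 (k=28): L=32 R=173

Answer: 108,161 161,161 161,42 42,32 32,173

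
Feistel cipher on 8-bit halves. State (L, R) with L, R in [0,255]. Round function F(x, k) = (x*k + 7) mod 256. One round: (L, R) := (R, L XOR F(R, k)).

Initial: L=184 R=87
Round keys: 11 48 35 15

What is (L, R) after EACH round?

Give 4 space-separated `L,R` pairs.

Answer: 87,124 124,16 16,75 75,124

Derivation:
Round 1 (k=11): L=87 R=124
Round 2 (k=48): L=124 R=16
Round 3 (k=35): L=16 R=75
Round 4 (k=15): L=75 R=124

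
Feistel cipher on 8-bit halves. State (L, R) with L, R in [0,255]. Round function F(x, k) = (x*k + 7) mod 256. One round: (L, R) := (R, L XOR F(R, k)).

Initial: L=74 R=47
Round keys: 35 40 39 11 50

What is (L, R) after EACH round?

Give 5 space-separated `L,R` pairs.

Round 1 (k=35): L=47 R=62
Round 2 (k=40): L=62 R=152
Round 3 (k=39): L=152 R=17
Round 4 (k=11): L=17 R=90
Round 5 (k=50): L=90 R=138

Answer: 47,62 62,152 152,17 17,90 90,138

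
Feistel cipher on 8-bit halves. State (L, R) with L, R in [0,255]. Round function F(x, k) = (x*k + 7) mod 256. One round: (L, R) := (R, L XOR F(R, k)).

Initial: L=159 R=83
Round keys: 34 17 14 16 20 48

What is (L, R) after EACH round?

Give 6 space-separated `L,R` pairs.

Answer: 83,146 146,234 234,65 65,253 253,138 138,26

Derivation:
Round 1 (k=34): L=83 R=146
Round 2 (k=17): L=146 R=234
Round 3 (k=14): L=234 R=65
Round 4 (k=16): L=65 R=253
Round 5 (k=20): L=253 R=138
Round 6 (k=48): L=138 R=26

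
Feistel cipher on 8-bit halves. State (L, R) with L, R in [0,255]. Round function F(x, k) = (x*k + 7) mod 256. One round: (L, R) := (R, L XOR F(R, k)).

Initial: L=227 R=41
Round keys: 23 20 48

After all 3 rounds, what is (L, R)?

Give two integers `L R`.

Round 1 (k=23): L=41 R=85
Round 2 (k=20): L=85 R=130
Round 3 (k=48): L=130 R=50

Answer: 130 50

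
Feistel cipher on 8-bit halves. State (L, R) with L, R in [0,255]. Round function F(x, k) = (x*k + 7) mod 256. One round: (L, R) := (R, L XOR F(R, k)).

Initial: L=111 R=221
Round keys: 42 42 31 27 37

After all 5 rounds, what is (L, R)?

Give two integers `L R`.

Answer: 2 94

Derivation:
Round 1 (k=42): L=221 R=38
Round 2 (k=42): L=38 R=158
Round 3 (k=31): L=158 R=15
Round 4 (k=27): L=15 R=2
Round 5 (k=37): L=2 R=94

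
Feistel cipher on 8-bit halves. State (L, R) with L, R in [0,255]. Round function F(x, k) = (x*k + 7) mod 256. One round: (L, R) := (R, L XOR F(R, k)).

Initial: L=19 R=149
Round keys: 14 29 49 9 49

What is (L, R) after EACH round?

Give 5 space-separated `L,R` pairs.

Answer: 149,62 62,152 152,33 33,168 168,14

Derivation:
Round 1 (k=14): L=149 R=62
Round 2 (k=29): L=62 R=152
Round 3 (k=49): L=152 R=33
Round 4 (k=9): L=33 R=168
Round 5 (k=49): L=168 R=14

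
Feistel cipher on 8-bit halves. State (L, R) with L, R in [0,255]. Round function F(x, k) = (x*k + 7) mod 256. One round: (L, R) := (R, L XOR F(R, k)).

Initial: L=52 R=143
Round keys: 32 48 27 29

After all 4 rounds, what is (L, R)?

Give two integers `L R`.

Round 1 (k=32): L=143 R=211
Round 2 (k=48): L=211 R=24
Round 3 (k=27): L=24 R=92
Round 4 (k=29): L=92 R=107

Answer: 92 107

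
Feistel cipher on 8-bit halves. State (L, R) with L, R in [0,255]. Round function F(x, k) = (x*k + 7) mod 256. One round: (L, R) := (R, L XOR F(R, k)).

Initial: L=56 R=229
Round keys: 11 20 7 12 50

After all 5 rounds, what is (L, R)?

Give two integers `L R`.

Round 1 (k=11): L=229 R=230
Round 2 (k=20): L=230 R=26
Round 3 (k=7): L=26 R=91
Round 4 (k=12): L=91 R=81
Round 5 (k=50): L=81 R=130

Answer: 81 130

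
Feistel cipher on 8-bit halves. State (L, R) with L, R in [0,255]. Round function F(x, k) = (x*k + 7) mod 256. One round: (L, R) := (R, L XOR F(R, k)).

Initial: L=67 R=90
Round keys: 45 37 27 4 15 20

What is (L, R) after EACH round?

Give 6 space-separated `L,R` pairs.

Round 1 (k=45): L=90 R=154
Round 2 (k=37): L=154 R=19
Round 3 (k=27): L=19 R=146
Round 4 (k=4): L=146 R=92
Round 5 (k=15): L=92 R=249
Round 6 (k=20): L=249 R=39

Answer: 90,154 154,19 19,146 146,92 92,249 249,39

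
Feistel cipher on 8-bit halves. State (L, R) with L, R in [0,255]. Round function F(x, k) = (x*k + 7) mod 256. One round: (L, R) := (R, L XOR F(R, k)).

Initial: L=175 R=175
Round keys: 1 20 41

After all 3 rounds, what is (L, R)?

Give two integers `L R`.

Answer: 84 98

Derivation:
Round 1 (k=1): L=175 R=25
Round 2 (k=20): L=25 R=84
Round 3 (k=41): L=84 R=98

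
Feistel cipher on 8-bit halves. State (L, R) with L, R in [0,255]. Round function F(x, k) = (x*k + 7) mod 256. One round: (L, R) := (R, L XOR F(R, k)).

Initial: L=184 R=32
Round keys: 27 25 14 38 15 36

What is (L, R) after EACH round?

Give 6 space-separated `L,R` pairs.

Answer: 32,223 223,238 238,212 212,145 145,82 82,30

Derivation:
Round 1 (k=27): L=32 R=223
Round 2 (k=25): L=223 R=238
Round 3 (k=14): L=238 R=212
Round 4 (k=38): L=212 R=145
Round 5 (k=15): L=145 R=82
Round 6 (k=36): L=82 R=30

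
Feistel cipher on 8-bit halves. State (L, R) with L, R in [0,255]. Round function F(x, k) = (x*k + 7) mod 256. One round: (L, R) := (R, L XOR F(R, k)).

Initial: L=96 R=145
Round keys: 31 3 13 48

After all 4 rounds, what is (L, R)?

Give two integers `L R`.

Round 1 (k=31): L=145 R=246
Round 2 (k=3): L=246 R=120
Round 3 (k=13): L=120 R=233
Round 4 (k=48): L=233 R=207

Answer: 233 207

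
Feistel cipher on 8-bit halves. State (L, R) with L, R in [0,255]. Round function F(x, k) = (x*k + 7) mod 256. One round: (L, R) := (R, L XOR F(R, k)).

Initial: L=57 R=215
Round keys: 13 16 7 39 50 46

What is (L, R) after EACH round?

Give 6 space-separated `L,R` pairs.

Round 1 (k=13): L=215 R=203
Round 2 (k=16): L=203 R=96
Round 3 (k=7): L=96 R=108
Round 4 (k=39): L=108 R=27
Round 5 (k=50): L=27 R=33
Round 6 (k=46): L=33 R=238

Answer: 215,203 203,96 96,108 108,27 27,33 33,238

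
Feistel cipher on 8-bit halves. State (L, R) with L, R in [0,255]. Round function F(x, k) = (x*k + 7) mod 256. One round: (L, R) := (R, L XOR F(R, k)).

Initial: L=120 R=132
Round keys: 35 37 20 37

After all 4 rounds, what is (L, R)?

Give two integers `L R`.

Round 1 (k=35): L=132 R=107
Round 2 (k=37): L=107 R=250
Round 3 (k=20): L=250 R=228
Round 4 (k=37): L=228 R=1

Answer: 228 1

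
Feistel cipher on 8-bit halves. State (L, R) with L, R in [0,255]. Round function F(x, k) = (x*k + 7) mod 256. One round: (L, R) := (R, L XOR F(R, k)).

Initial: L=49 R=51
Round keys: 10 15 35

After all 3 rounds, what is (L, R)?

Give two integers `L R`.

Round 1 (k=10): L=51 R=52
Round 2 (k=15): L=52 R=32
Round 3 (k=35): L=32 R=83

Answer: 32 83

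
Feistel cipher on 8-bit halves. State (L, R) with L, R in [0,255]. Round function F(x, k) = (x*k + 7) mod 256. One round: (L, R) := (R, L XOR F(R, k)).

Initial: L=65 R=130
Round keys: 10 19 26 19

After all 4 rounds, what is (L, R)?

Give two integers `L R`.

Round 1 (k=10): L=130 R=90
Round 2 (k=19): L=90 R=55
Round 3 (k=26): L=55 R=199
Round 4 (k=19): L=199 R=251

Answer: 199 251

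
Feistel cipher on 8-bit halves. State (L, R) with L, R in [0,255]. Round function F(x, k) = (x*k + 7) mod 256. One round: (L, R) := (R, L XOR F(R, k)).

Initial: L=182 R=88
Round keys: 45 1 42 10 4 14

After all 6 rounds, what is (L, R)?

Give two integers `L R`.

Round 1 (k=45): L=88 R=201
Round 2 (k=1): L=201 R=136
Round 3 (k=42): L=136 R=158
Round 4 (k=10): L=158 R=187
Round 5 (k=4): L=187 R=109
Round 6 (k=14): L=109 R=70

Answer: 109 70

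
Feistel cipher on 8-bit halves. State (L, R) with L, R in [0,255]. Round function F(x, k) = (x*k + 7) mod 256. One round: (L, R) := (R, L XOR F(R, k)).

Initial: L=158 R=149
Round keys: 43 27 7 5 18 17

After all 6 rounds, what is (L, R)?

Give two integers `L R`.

Answer: 142 87

Derivation:
Round 1 (k=43): L=149 R=144
Round 2 (k=27): L=144 R=162
Round 3 (k=7): L=162 R=229
Round 4 (k=5): L=229 R=34
Round 5 (k=18): L=34 R=142
Round 6 (k=17): L=142 R=87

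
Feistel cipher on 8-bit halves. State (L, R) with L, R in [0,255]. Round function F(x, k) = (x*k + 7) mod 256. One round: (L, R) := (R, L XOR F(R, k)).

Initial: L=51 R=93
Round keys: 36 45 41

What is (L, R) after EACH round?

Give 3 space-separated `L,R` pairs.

Answer: 93,40 40,82 82,1

Derivation:
Round 1 (k=36): L=93 R=40
Round 2 (k=45): L=40 R=82
Round 3 (k=41): L=82 R=1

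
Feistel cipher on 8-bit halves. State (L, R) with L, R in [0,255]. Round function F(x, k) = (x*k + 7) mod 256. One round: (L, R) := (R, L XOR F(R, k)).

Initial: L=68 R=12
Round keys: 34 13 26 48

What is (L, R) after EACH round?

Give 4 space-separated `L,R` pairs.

Answer: 12,219 219,42 42,144 144,45

Derivation:
Round 1 (k=34): L=12 R=219
Round 2 (k=13): L=219 R=42
Round 3 (k=26): L=42 R=144
Round 4 (k=48): L=144 R=45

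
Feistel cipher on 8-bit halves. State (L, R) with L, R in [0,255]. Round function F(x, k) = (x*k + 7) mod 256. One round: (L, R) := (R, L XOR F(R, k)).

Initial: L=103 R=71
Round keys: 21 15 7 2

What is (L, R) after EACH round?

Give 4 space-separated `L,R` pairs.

Answer: 71,189 189,93 93,47 47,56

Derivation:
Round 1 (k=21): L=71 R=189
Round 2 (k=15): L=189 R=93
Round 3 (k=7): L=93 R=47
Round 4 (k=2): L=47 R=56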